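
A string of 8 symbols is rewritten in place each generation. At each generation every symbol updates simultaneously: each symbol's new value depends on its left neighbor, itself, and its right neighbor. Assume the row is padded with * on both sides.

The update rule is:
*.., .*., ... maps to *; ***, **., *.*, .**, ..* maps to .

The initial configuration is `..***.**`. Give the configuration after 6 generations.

*.......
.******.
........
*******.
........  (repeats generation 3; period 2)
generation 6: *******.

*******.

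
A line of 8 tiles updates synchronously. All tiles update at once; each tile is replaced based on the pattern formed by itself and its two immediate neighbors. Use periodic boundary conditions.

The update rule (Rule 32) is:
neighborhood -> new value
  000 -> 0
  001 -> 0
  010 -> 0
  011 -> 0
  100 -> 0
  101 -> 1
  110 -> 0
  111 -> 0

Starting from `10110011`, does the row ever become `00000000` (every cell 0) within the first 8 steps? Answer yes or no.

01000000
00000000
all cells are 0 at step 2

yes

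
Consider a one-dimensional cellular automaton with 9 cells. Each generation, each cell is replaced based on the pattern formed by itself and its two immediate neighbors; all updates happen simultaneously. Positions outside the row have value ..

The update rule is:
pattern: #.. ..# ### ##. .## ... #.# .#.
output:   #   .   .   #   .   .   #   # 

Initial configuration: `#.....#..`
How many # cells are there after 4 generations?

3

##....##.
.##....##
..##....#
...##...#
count of #: 3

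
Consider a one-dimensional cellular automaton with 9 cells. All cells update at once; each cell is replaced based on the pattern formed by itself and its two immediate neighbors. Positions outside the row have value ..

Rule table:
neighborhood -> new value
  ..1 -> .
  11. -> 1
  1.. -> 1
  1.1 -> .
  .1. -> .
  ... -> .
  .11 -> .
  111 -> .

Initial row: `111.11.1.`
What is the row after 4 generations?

generation 1: ..1..1..1
generation 2: ...1..1..
generation 3: ....1..1.
generation 4: .....1..1

.....1..1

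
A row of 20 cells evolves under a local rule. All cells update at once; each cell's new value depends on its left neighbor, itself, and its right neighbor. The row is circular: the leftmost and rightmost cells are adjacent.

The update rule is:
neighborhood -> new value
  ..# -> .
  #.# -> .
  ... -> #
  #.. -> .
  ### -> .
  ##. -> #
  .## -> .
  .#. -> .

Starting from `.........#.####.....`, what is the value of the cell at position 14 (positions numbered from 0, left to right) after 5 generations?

#

########......#.####
.......#.####.......
######......#.######
.....#.####.........
####......#.########
position 14 holds #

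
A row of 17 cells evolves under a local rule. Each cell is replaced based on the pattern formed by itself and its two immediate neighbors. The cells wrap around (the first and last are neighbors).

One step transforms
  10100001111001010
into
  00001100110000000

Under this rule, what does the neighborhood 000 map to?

At position 4 the neighborhood is 000; the next row has 1 there.

1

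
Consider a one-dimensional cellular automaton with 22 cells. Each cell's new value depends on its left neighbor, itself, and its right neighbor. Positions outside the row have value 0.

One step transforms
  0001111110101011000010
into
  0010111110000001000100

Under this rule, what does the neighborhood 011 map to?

At position 3 the neighborhood is 011; the next row has 0 there.

0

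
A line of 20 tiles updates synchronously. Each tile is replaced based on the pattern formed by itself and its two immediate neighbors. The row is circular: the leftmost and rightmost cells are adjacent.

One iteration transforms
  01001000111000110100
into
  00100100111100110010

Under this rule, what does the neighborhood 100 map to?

At position 2 the neighborhood is 100; the next row has 1 there.

1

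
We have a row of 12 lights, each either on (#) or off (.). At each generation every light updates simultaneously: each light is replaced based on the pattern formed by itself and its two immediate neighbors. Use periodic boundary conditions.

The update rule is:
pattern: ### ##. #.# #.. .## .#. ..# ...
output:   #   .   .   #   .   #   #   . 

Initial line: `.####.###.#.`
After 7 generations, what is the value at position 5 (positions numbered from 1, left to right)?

generation 1: #.##...#..##
generation 2: ....#.####.#
generation 3: #..##..##..#
generation 4: .##..##..##.
generation 5: #..##..##..#  (repeats generation 3; period 2)
generation 7: #..##..##..#
position 5 holds #

#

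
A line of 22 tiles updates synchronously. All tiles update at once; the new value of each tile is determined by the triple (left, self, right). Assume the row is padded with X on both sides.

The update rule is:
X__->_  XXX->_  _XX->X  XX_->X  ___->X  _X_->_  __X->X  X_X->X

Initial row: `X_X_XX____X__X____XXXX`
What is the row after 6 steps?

XX_XXX_XXX__X__XXXX___
_XXX_XXX_X_X__XX__X_XX
XX_XXX_XX_X__XXX_X_XX_
_XXX_XXXXX__XX_XX_XXXX
XX_XXX___X_XXXXXXXX___
_XXX_X_XX_XX______X_XX

_XXX_X_XX_XX______X_XX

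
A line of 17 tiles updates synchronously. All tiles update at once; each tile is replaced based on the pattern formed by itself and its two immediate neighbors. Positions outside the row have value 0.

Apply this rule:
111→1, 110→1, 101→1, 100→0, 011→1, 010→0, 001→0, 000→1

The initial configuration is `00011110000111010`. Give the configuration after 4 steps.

11111111111111110

11011110110111100
11111111111111101
11111111111111110
11111111111111110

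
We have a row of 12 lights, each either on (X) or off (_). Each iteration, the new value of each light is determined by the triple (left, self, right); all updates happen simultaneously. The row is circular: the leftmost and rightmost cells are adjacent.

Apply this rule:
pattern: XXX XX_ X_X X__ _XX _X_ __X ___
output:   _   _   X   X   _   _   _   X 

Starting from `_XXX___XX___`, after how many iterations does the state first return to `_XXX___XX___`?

iteration 1: ____XX___XXX
iteration 2: XXX___XX____
iteration 3: ___XX___XXX_
iteration 4: XX___XX____X
iteration 5: __XX___XXX__
iteration 6: X___XX____XX
iteration 7: _XX___XXX___
iteration 8: ___XX____XXX
iteration 9: XX___XXX____
iteration 10: __XX____XXX_
iteration 11: X___XXX____X
iteration 12: _XX____XXX__
iteration 13: ___XXX____XX
iteration 14: XX____XXX___
iteration 15: __XXX____XX_
iteration 16: X____XXX___X
iteration 17: _XXX____XX__
iteration 18: ____XXX___XX
iteration 19: XXX____XX___
iteration 20: ___XXX___XX_
iteration 21: XX____XX___X
iteration 22: __XXX___XX__
iteration 23: X____XX___XX
iteration 24: _XXX___XX___

24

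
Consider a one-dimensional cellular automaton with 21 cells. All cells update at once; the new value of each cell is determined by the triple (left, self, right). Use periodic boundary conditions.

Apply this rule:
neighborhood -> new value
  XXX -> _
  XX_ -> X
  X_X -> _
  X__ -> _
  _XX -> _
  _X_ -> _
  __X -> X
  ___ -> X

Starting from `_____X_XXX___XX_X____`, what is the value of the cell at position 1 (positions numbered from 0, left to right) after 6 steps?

_

XXXXX____X_XX_X___XXX
____X_XXX___X___XX___
XXXX____X_XX__XX_X_XX
___X_XXX___X_X_X_____
XXX____X_XX______XXXX
__X_XXX___X_XXXXX____
position 1 holds _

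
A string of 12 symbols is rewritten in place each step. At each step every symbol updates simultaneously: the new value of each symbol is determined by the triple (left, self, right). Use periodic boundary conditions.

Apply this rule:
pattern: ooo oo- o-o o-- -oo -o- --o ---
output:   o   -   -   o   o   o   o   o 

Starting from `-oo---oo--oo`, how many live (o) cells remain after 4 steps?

step 1: -o-oooo-ooo-
step 2: oo-ooo--oo-o
step 3: o--oo-ooo--o
step 4: -ooo--oo-ooo
count of o: 8

8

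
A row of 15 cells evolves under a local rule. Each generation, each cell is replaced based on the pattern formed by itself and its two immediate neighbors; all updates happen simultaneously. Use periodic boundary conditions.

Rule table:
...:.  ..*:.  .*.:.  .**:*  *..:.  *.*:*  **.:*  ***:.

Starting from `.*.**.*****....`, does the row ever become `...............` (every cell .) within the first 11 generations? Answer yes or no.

yes

..*****...*....
..*...*........
...............
all cells are . at generation 3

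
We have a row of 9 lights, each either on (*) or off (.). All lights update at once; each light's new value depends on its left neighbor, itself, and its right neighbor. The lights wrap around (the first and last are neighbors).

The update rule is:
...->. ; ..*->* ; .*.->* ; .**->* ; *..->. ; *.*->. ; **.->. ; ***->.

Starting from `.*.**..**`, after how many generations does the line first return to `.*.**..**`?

.*.*..**.
**.*.**..
*..*.*..*
..**.*.**
.**..*.*.
**..**.*.
*..**..*.
*.**..**.
*.*..**..
*.*.**..*
..*.*..**
.**.*.**.
**..*.*..
*..**.*.*
..**..*.*
.**..**.*
.*..**..*
.*.**..**

18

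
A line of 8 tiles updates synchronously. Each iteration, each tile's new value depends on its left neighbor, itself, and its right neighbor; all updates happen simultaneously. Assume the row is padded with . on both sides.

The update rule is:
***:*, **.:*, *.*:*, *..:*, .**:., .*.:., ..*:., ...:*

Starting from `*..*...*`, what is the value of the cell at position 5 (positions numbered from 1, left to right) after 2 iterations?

.

.*..**..
..*..***
position 5 holds .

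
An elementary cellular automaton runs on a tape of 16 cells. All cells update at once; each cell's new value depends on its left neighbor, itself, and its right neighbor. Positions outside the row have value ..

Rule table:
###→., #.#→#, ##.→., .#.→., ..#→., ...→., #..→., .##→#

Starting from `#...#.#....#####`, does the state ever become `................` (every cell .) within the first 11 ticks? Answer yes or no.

yes

tick 1: .....#.....#....
tick 2: ................
all cells are . at tick 2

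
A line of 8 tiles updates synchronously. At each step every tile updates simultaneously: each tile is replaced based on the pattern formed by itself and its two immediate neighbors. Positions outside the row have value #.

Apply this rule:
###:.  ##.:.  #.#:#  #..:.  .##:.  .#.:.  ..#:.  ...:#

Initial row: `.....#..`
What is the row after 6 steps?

.###....
#....##.
..##...#
.....#..  (repeats step 0; period 4)
step 6: #....##.

#....##.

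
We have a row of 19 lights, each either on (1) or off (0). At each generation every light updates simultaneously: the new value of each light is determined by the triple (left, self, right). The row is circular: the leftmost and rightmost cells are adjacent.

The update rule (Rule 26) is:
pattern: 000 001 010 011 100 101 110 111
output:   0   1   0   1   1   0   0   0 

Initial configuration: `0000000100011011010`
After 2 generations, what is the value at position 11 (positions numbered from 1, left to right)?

1

0000001010110010001
1000010000101101010
position 11 holds 1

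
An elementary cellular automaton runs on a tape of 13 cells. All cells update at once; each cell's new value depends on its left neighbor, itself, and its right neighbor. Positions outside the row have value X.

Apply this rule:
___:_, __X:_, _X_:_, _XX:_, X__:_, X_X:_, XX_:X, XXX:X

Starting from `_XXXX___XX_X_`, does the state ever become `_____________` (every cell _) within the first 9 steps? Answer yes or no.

__XXX____X___
___XX________
____X________
_____________
all cells are _ at step 4

yes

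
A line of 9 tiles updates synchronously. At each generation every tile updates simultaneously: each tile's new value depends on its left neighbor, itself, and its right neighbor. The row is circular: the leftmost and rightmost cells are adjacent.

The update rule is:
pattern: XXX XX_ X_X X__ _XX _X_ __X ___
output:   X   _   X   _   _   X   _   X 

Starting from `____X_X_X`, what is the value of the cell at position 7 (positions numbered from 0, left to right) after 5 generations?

_

generation 1: _XX_XXXXX
generation 2: X__X_XXX_
generation 3: X__XX_X_X
generation 4: _____XXX_
generation 5: XXXX__X__
position 7 holds _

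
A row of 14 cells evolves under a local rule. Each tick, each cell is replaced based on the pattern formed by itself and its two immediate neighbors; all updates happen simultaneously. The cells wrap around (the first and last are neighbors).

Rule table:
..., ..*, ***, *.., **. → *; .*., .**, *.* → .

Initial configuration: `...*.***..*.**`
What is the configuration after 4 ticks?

***...****...*
******.******.
.*****..*****.
*.******.*****

*.******.*****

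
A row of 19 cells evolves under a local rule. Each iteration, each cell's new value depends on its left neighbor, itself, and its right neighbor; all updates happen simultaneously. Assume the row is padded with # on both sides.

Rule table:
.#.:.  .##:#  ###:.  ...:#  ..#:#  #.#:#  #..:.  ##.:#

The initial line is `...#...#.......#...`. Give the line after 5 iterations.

iteration 1: .##..##..######..##
iteration 2: ###.###.##....#.##.
iteration 3: ..###.####.###.####
iteration 4: .##.###..###.###...
iteration 5: #####.#.##.###.#.##

#####.#.##.###.#.##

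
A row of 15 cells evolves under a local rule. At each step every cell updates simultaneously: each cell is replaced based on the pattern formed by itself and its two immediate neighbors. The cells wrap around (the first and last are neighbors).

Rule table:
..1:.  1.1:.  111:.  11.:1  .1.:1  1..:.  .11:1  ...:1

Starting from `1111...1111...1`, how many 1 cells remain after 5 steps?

...1.1.1..1.1.1
.1.1.1.1..1.1.1
.1.1.1.1..1.1.1  (fixed point — unchanged through step 5)
count of 1: 7

7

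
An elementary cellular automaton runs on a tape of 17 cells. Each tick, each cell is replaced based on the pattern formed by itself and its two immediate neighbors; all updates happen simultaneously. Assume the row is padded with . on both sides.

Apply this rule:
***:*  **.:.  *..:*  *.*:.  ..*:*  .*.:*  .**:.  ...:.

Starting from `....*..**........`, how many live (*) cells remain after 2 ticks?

7

tick 1: ...****..*.......
tick 2: ..*.**.****......
count of *: 7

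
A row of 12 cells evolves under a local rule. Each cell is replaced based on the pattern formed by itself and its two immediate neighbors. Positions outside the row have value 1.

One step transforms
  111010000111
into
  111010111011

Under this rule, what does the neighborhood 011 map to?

At position 9 the neighborhood is 011; the next row has 0 there.

0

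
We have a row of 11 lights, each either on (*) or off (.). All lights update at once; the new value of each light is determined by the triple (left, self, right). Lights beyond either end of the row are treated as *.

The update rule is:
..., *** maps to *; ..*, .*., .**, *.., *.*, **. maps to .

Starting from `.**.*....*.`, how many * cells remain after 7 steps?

3

......**...
.****....*.
..**..**...
.........*.
.*******...
..*****..*.
...***.....
count of *: 3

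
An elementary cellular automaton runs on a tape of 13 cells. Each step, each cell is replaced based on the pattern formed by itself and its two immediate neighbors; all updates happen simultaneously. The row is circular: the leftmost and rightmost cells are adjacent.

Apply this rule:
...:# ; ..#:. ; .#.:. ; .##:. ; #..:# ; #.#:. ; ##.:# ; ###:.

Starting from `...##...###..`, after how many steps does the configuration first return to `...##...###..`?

##..###...###
.##...###....
..###...#####
#...###.....#
###...#####..
..###.....##.
#...#####..##
###.....##...
..#####..###.
#.....##...##
#####..###...
....##...###.
###..###...##
..##...###...
#..###...####
##...###.....
.###...#####.
...###.....##
##...#####..#
.###.....##..
...#####..###
##.....##...#
.#####..###..
.....##...###
####..###...#
...##...###..

26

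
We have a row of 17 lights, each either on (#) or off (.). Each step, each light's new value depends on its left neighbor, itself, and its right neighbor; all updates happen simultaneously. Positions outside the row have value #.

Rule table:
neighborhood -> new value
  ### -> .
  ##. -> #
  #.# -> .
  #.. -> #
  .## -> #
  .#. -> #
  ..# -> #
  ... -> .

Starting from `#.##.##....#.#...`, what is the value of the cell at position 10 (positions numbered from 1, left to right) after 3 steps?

step 1: #.##.###..##.##.#
step 2: #.##.#.#####.##.#
step 3: #.##.#.#...#.##.#
position 10 holds .

.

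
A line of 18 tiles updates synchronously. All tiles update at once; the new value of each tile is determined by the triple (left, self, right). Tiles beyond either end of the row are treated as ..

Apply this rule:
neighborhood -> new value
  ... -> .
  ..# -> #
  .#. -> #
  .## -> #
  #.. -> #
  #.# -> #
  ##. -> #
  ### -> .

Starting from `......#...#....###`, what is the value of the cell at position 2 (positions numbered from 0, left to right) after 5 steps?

#

.....###.###..##.#
....##.###.#######
...#####.###.....#
..##...###.##...##
.####.##.#####.###
position 2 holds #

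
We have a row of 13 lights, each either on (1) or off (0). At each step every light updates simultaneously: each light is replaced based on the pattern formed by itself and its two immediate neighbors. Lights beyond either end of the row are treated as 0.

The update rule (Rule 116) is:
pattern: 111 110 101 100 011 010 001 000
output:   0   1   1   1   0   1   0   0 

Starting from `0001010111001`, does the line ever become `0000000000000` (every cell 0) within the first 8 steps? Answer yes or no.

0001111001101
0000001100111
0000000110001
0000000011001
0000000001101
0000000000111
0000000000001
0000000000001
step 8 is 0000000000001, still not uniform 0

no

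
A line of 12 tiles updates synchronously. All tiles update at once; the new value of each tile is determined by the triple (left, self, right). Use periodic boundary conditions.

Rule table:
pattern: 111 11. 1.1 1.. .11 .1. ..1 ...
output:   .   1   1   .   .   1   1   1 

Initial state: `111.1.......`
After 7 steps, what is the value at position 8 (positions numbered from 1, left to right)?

step 1: ..111.111111
step 2: .1..11.....1
step 3: 11.1.1.11111
step 4: .111111.....
step 5: 1.....1.1111
step 6: 1.111111....
step 7: 11.....1.111
position 8 holds 1

1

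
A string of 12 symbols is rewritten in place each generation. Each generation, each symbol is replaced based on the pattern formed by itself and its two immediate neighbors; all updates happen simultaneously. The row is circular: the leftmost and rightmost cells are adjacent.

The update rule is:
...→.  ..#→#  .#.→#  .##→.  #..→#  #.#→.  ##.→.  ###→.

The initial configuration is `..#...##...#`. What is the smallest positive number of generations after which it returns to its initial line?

5

####.#..#.##
.....####...
....#....#..
...###..###.
..#...##...#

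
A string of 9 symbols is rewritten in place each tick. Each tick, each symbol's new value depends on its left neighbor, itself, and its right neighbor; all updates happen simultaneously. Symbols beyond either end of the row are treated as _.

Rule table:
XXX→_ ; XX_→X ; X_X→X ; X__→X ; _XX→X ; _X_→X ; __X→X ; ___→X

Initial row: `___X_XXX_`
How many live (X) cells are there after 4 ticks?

5

XXXXXX_XX
X____XXXX
XXXXXX__X
X____XXXX
count of X: 5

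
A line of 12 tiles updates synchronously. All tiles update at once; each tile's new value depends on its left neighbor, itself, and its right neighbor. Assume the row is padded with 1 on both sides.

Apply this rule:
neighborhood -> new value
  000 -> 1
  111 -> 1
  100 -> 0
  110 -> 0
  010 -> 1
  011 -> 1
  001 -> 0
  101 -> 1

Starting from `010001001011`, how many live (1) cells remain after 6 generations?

110101001111
101111001111
011110001111
111100101111
111000111111
110010111111
count of 1: 9

9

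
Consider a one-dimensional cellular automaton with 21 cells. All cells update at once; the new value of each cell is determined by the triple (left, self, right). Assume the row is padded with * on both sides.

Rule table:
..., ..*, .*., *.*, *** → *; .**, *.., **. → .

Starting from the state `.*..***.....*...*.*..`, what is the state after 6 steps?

*..*.***.***.*.*****.

**.*.*..*****.*****.*
*.****.*.***.*.***.*.
.*.**.***.*.***.*.***
***..*.*.***.*.***.**
**..*****.*.***.*.*.*
*..*.***.***.*.*****.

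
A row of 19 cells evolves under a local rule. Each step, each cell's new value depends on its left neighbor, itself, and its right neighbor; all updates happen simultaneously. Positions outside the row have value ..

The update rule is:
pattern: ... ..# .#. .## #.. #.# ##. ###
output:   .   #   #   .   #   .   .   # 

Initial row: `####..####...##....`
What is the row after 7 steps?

#.#.#.#....#.#.#.##

step 1: .##.##.##.#.#..#...
step 2: #.........#.#####..
step 3: ##.......##..###.#.
step 4: ..#.....#..##.#..##
step 5: .###...####...###..
step 6: #.#.#.#.##.#.#.#.#.
step 7: #.#.#.#....#.#.#.##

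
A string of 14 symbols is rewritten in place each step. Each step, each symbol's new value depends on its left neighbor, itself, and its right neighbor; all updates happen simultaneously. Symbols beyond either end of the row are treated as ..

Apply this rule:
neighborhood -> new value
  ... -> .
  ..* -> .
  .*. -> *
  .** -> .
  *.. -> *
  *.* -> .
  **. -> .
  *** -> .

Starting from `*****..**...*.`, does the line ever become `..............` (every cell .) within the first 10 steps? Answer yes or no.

no

.....*...*..**
.....**..**...
.......*...*..
.......**..**.
.........*...*
.........**..*
...........*.*
...........*.*  (fixed point — unchanged through step 10)
step 10 is ...........*.*, still not uniform .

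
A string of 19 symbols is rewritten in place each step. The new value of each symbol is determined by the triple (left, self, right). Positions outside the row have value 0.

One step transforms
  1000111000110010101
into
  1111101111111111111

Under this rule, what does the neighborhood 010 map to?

1

At position 0 the neighborhood is 010; the next row has 1 there.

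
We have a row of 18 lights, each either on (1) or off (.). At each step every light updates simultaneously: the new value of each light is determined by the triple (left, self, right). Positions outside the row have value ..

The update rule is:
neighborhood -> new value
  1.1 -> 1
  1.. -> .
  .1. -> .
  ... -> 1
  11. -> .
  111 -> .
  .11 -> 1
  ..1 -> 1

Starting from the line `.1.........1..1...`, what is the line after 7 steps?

1...111..111111..1

step 1: 1..11111111..1..11
step 2: ..11........1..11.
step 3: 111..1111111..11..
step 4: 1...11.......11..1
step 5: ..111..1111111..1.
step 6: 111...11.......1..
step 7: 1...111..111111..1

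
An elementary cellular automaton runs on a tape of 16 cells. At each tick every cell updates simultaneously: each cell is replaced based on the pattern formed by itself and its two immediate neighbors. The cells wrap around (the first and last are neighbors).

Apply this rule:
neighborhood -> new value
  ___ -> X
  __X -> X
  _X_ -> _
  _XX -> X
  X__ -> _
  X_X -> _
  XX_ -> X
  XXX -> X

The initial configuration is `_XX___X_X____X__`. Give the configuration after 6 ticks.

XXX_XX_XXXXXX_XX

XXX_XX____XXX__X
XXX_XX_XXXXXX_XX
XXX_XX_XXXXXX_XX  (fixed point — unchanged through tick 6)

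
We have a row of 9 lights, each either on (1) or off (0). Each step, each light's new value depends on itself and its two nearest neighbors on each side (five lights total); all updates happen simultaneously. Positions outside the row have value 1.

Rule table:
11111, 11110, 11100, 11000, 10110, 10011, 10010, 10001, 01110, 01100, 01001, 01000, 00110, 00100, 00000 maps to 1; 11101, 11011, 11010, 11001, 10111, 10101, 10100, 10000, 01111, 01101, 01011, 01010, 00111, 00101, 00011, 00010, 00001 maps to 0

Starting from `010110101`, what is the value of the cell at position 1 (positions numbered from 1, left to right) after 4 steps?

1

000100000
110110100
100100011
101111000
position 1 holds 1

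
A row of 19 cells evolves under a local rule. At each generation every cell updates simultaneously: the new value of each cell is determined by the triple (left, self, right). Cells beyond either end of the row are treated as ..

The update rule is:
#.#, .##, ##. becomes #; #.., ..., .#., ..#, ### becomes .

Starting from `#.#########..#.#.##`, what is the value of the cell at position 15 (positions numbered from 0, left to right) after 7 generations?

generation 1: .##.......#...#.###
generation 2: .##............##.#
generation 3: .##............###.
generation 4: .##............#.#.
generation 5: .##.............#..
generation 6: .##................
generation 7: .##................
position 15 holds .

.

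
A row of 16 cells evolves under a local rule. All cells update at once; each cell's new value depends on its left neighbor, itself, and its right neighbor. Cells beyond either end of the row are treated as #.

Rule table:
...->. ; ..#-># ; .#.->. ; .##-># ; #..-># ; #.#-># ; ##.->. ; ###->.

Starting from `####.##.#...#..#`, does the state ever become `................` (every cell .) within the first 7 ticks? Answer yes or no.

....##.#.#.#.###
#..##.#.#.#.##..
.###.#.#.#.##.##
##..#.#.#.##.##.
..##.#.#.##.##.#
###.#.#.##.##.##
...#.#.##.##.##.
tick 7 is ...#.#.##.##.##., still not uniform .

no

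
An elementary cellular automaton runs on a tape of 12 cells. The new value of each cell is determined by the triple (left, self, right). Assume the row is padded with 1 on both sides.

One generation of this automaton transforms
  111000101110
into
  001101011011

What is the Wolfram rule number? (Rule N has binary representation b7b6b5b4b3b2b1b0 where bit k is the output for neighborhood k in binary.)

122

position 0: 111 → 0  (bit 7 = 0)
position 2: 110 → 1  (bit 6 = 1)
position 7: 101 → 1  (bit 5 = 1)
position 3: 100 → 1  (bit 4 = 1)
position 8: 011 → 1  (bit 3 = 1)
position 6: 010 → 0  (bit 2 = 0)
position 5: 001 → 1  (bit 1 = 1)
position 4: 000 → 0  (bit 0 = 0)
bits b7..b0 = 01111010 = 122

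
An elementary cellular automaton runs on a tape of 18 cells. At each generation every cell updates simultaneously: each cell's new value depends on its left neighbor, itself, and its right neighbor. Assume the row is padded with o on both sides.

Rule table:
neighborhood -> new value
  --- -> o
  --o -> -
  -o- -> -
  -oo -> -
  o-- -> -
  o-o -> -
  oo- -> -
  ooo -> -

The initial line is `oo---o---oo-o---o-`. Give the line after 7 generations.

---o---o------o---

---o---o------o---
-o---o---oooo---o-
---o---o------o---  (repeats generation 1; period 2)
generation 7: ---o---o------o---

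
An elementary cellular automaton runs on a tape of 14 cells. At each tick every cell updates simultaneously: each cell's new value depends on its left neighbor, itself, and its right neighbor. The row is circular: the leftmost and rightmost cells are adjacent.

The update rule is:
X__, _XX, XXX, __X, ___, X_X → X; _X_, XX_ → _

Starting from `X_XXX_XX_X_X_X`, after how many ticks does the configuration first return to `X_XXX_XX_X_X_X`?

_XXX_XX_X_X_XX
XXX_XX_X_X_XX_
XX_XX_X_X_XX_X
X_XX_X_X_XX_XX
_XX_X_X_XX_XXX
XX_X_X_XX_XXX_
X_X_X_XX_XXX_X
_X_X_XX_XXX_XX
X_X_XX_XXX_XX_
_X_XX_XXX_XX_X
X_XX_XXX_XX_X_
_XX_XXX_XX_X_X
XX_XXX_XX_X_X_
X_XXX_XX_X_X_X

14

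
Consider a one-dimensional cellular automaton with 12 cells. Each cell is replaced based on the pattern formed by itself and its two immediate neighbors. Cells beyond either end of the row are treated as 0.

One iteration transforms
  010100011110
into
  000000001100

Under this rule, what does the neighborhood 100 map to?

0

At position 4 the neighborhood is 100; the next row has 0 there.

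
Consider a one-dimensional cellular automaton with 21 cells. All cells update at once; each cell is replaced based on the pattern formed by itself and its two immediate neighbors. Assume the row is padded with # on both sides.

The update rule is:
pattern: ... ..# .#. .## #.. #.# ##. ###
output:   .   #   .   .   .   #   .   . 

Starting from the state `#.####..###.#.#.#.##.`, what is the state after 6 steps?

.#.....#...#.#.#.#..#
#.....#...#.#.#.#..#.
.....#...#.#.#.#..#.#
....#...#.#.#.#..#.#.
...#...#.#.#.#..#.#.#
..#...#.#.#.#..#.#.#.

..#...#.#.#.#..#.#.#.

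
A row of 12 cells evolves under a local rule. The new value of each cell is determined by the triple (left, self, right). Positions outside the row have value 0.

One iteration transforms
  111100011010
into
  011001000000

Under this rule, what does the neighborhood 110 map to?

0

At position 3 the neighborhood is 110; the next row has 0 there.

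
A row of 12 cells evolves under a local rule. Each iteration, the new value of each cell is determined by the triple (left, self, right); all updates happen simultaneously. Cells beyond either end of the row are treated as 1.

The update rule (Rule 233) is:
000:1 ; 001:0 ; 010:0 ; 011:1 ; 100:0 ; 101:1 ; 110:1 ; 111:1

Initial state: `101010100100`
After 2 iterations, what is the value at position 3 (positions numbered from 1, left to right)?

1

iteration 1: 110101000000
iteration 2: 111010011110
position 3 holds 1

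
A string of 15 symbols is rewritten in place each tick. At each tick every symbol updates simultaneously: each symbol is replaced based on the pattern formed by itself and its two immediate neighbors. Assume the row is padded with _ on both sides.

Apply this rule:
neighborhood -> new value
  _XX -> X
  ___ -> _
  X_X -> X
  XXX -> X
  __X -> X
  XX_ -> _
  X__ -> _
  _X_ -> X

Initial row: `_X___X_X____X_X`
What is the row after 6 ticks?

XX__XXXX___XXXX
X__XXXX___XXXX_
X_XXXX___XXXX__
XXXXX___XXXX___
XXXX___XXXX____
XXX___XXXX_____

XXX___XXXX_____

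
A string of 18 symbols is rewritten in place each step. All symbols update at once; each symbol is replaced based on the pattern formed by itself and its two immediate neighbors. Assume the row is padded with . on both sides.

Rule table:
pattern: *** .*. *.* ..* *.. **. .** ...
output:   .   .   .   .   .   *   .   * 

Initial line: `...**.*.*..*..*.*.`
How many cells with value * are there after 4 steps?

step 1: **..*.............
step 2: .*....************
step 3: ...**............*
step 4: **..*.**********..
count of *: 13

13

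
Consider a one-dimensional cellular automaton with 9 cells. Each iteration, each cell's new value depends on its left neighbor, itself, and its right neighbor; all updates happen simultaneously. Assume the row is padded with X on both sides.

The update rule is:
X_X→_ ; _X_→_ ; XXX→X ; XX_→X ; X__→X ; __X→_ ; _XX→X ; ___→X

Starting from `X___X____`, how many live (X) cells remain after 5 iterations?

7

XXX__XXX_
XXXX_XXX_
XXXX_XXX_  (fixed point — unchanged through iteration 5)
count of X: 7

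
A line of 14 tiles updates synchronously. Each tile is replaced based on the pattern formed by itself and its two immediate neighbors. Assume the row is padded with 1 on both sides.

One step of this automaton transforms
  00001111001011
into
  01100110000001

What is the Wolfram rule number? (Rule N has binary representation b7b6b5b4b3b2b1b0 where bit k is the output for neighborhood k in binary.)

129

position 5: 111 → 1  (bit 7 = 1)
position 7: 110 → 0  (bit 6 = 0)
position 11: 101 → 0  (bit 5 = 0)
position 0: 100 → 0  (bit 4 = 0)
position 4: 011 → 0  (bit 3 = 0)
position 10: 010 → 0  (bit 2 = 0)
position 3: 001 → 0  (bit 1 = 0)
position 1: 000 → 1  (bit 0 = 1)
bits b7..b0 = 10000001 = 129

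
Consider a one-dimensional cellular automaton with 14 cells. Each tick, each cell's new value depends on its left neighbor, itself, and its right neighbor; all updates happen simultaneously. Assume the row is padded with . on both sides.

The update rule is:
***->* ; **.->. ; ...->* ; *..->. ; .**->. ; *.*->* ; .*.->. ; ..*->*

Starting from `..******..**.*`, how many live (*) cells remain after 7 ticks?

tick 1: **.****..*..*.
tick 2: ..*.**..*..*..
tick 3: **.*...*..*..*
tick 4: ..*..**..*..*.
tick 5: **..*...*..*..
tick 6: ...*..**..*..*
tick 7: ***..*...*..*.
count of *: 6

6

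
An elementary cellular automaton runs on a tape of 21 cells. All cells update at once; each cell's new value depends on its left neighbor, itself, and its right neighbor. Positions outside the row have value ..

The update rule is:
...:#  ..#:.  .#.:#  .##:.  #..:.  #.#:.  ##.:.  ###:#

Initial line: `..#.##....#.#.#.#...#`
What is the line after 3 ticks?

#.#....##.#.#.#.#.#.#

#.#....##.#.#.#.#.#.#
#.#.##....#.#.#.#.#.#
#.#....##.#.#.#.#.#.#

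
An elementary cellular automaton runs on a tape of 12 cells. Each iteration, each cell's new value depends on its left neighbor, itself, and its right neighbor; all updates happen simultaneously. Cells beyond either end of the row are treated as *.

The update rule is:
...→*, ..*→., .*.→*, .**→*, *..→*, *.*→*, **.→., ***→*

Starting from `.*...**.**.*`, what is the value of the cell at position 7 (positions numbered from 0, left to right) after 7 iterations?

iteration 1: ****.*.**.**
iteration 2: ***.****.***
iteration 3: **.****.****
iteration 4: *.****.*****
iteration 5: .****.******
iteration 6: ****.*******
iteration 7: ***.********
position 7 holds *

*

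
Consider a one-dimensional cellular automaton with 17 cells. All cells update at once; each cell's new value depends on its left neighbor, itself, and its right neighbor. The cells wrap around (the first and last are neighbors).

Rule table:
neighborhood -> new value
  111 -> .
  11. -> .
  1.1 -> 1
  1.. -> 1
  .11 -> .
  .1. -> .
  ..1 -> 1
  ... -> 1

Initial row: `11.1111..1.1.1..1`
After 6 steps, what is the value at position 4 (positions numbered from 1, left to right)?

1

..1....11.1.1.11.
11.1111..1.1.1..1  (repeats step 0; period 2)
step 6: 11.1111..1.1.1..1
position 4 holds 1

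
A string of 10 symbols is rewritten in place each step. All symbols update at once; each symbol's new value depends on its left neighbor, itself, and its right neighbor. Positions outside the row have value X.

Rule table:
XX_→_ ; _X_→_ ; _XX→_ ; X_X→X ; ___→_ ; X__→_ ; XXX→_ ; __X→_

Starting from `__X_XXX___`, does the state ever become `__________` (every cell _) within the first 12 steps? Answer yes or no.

yes

step 1: ___X______
step 2: __________
all cells are _ at step 2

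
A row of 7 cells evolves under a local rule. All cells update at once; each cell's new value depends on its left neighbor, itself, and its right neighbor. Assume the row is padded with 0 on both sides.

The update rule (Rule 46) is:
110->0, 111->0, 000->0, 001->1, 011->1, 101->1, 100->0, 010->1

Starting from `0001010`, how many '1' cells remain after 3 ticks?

0011110
0110000
1100000
count of 1: 2

2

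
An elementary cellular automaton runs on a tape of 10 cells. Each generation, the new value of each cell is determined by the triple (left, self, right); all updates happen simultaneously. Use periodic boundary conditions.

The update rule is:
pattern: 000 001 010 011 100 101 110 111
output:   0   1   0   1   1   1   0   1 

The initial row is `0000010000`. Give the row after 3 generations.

0010101010

generation 1: 0000101000
generation 2: 0001010100
generation 3: 0010101010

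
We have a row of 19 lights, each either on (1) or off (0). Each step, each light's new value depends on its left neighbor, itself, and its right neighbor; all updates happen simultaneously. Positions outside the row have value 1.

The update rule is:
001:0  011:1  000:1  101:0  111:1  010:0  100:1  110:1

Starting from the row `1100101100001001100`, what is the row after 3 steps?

1111101111111101110

1110001111100101110
1111101111110001110
1111101111111101110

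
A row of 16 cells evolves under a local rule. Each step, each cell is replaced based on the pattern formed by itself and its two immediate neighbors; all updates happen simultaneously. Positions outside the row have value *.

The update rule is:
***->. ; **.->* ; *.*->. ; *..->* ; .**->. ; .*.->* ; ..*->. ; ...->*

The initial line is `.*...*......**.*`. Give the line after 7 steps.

*****..*..*.*.*.

.***.******..*..
...*......**.**.
**.******..*..*.
.*......**.**.*.
.******..*..*.*.
......**.**.*.*.
*****..*..*.*.*.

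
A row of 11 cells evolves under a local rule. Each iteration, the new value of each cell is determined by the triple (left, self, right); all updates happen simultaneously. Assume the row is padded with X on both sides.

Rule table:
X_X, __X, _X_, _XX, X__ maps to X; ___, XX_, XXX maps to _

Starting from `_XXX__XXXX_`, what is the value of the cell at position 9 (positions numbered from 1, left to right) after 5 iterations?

_

XX__XXX___X
__XXX__X_XX
XXX__XXXXX_
___XXX____X
X_XX__X__XX
position 9 holds _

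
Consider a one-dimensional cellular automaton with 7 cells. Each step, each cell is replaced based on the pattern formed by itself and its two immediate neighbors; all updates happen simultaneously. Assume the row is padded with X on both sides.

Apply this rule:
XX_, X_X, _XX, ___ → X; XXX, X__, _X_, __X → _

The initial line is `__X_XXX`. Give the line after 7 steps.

step 1: ___XX__
step 2: _X_XX__
step 3: X_XXX__
step 4: XXX_X__
step 5: __XX___
step 6: __XX_X_
step 7: __XXX_X

__XXX_X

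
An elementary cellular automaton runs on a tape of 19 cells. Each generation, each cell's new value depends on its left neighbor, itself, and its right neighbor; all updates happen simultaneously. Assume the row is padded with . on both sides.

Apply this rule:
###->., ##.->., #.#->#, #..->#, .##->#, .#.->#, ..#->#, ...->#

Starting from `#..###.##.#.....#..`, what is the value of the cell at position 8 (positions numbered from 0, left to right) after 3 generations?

####..##.##########
#...###.##.........
#####..##.#########
position 8 holds #

#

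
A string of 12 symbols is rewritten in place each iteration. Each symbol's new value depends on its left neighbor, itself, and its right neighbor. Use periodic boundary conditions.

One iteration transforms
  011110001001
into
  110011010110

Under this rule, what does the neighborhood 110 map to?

1

At position 4 the neighborhood is 110; the next row has 1 there.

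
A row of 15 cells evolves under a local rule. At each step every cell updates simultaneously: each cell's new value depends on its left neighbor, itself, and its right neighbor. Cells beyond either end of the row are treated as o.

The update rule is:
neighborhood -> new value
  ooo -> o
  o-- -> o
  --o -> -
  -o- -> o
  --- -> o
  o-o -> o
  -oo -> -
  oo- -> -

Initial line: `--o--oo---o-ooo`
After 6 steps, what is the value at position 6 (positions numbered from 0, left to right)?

-

o-oo---oo-oo-oo
-o--oo---o--o-o
ooo---oo-oo-oo-
oo-oo---o--o--o
o-o--oo-oo-oo--
-ooo---o--o--o-
position 6 holds -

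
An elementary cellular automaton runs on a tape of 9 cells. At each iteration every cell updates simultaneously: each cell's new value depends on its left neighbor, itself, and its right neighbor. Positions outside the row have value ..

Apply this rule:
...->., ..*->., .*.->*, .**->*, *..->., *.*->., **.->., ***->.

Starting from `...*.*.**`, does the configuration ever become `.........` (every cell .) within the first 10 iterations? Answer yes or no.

no

iteration 1: ...*.*.*.
iteration 2: ...*.*.*.  (fixed point — unchanged through iteration 10)
iteration 10 is ...*.*.*., still not uniform .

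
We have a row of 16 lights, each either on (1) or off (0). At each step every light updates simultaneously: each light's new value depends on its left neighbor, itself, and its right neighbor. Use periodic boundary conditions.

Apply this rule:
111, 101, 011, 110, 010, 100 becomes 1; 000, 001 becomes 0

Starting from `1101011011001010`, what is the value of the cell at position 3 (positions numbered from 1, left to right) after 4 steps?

1111111111101111
1111111111111111
1111111111111111  (fixed point — unchanged through step 4)
position 3 holds 1

1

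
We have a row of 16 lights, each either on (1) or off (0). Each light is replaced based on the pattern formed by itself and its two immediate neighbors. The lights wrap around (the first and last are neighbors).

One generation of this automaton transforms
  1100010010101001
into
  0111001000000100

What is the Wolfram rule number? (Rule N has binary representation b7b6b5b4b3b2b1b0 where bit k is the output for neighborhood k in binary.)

81

position 0: 111 → 0  (bit 7 = 0)
position 1: 110 → 1  (bit 6 = 1)
position 9: 101 → 0  (bit 5 = 0)
position 2: 100 → 1  (bit 4 = 1)
position 15: 011 → 0  (bit 3 = 0)
position 5: 010 → 0  (bit 2 = 0)
position 4: 001 → 0  (bit 1 = 0)
position 3: 000 → 1  (bit 0 = 1)
bits b7..b0 = 01010001 = 81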